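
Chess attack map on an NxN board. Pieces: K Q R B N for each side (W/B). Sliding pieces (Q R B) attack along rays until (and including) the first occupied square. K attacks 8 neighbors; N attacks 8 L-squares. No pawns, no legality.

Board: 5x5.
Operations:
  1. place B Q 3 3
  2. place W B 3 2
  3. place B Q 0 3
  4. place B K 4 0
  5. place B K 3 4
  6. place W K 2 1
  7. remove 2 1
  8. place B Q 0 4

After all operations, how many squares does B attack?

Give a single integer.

Answer: 23

Derivation:
Op 1: place BQ@(3,3)
Op 2: place WB@(3,2)
Op 3: place BQ@(0,3)
Op 4: place BK@(4,0)
Op 5: place BK@(3,4)
Op 6: place WK@(2,1)
Op 7: remove (2,1)
Op 8: place BQ@(0,4)
Per-piece attacks for B:
  BQ@(0,3): attacks (0,4) (0,2) (0,1) (0,0) (1,3) (2,3) (3,3) (1,4) (1,2) (2,1) (3,0) [ray(0,1) blocked at (0,4); ray(1,0) blocked at (3,3)]
  BQ@(0,4): attacks (0,3) (1,4) (2,4) (3,4) (1,3) (2,2) (3,1) (4,0) [ray(0,-1) blocked at (0,3); ray(1,0) blocked at (3,4); ray(1,-1) blocked at (4,0)]
  BQ@(3,3): attacks (3,4) (3,2) (4,3) (2,3) (1,3) (0,3) (4,4) (4,2) (2,4) (2,2) (1,1) (0,0) [ray(0,1) blocked at (3,4); ray(0,-1) blocked at (3,2); ray(-1,0) blocked at (0,3)]
  BK@(3,4): attacks (3,3) (4,4) (2,4) (4,3) (2,3)
  BK@(4,0): attacks (4,1) (3,0) (3,1)
Union (23 distinct): (0,0) (0,1) (0,2) (0,3) (0,4) (1,1) (1,2) (1,3) (1,4) (2,1) (2,2) (2,3) (2,4) (3,0) (3,1) (3,2) (3,3) (3,4) (4,0) (4,1) (4,2) (4,3) (4,4)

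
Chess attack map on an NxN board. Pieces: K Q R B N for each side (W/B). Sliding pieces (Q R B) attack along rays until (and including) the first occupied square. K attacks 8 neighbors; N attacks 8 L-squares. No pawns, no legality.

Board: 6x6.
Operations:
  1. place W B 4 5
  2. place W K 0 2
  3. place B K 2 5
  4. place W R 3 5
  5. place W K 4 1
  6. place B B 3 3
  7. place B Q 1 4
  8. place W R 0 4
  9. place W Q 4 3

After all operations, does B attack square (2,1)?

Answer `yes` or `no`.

Answer: no

Derivation:
Op 1: place WB@(4,5)
Op 2: place WK@(0,2)
Op 3: place BK@(2,5)
Op 4: place WR@(3,5)
Op 5: place WK@(4,1)
Op 6: place BB@(3,3)
Op 7: place BQ@(1,4)
Op 8: place WR@(0,4)
Op 9: place WQ@(4,3)
Per-piece attacks for B:
  BQ@(1,4): attacks (1,5) (1,3) (1,2) (1,1) (1,0) (2,4) (3,4) (4,4) (5,4) (0,4) (2,5) (2,3) (3,2) (4,1) (0,5) (0,3) [ray(-1,0) blocked at (0,4); ray(1,1) blocked at (2,5); ray(1,-1) blocked at (4,1)]
  BK@(2,5): attacks (2,4) (3,5) (1,5) (3,4) (1,4)
  BB@(3,3): attacks (4,4) (5,5) (4,2) (5,1) (2,4) (1,5) (2,2) (1,1) (0,0)
B attacks (2,1): no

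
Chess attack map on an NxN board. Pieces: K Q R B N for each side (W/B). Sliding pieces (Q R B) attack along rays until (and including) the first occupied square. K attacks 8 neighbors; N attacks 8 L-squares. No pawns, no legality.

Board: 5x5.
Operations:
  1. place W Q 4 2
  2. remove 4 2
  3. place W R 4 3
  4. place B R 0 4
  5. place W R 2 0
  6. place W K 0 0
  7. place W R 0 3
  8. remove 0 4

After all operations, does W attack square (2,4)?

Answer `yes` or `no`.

Answer: yes

Derivation:
Op 1: place WQ@(4,2)
Op 2: remove (4,2)
Op 3: place WR@(4,3)
Op 4: place BR@(0,4)
Op 5: place WR@(2,0)
Op 6: place WK@(0,0)
Op 7: place WR@(0,3)
Op 8: remove (0,4)
Per-piece attacks for W:
  WK@(0,0): attacks (0,1) (1,0) (1,1)
  WR@(0,3): attacks (0,4) (0,2) (0,1) (0,0) (1,3) (2,3) (3,3) (4,3) [ray(0,-1) blocked at (0,0); ray(1,0) blocked at (4,3)]
  WR@(2,0): attacks (2,1) (2,2) (2,3) (2,4) (3,0) (4,0) (1,0) (0,0) [ray(-1,0) blocked at (0,0)]
  WR@(4,3): attacks (4,4) (4,2) (4,1) (4,0) (3,3) (2,3) (1,3) (0,3) [ray(-1,0) blocked at (0,3)]
W attacks (2,4): yes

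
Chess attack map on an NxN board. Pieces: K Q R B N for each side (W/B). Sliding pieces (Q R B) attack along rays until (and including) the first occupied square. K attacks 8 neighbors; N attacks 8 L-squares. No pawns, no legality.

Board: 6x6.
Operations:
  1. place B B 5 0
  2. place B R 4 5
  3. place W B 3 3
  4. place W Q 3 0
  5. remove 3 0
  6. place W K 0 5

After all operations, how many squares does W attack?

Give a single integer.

Answer: 11

Derivation:
Op 1: place BB@(5,0)
Op 2: place BR@(4,5)
Op 3: place WB@(3,3)
Op 4: place WQ@(3,0)
Op 5: remove (3,0)
Op 6: place WK@(0,5)
Per-piece attacks for W:
  WK@(0,5): attacks (0,4) (1,5) (1,4)
  WB@(3,3): attacks (4,4) (5,5) (4,2) (5,1) (2,4) (1,5) (2,2) (1,1) (0,0)
Union (11 distinct): (0,0) (0,4) (1,1) (1,4) (1,5) (2,2) (2,4) (4,2) (4,4) (5,1) (5,5)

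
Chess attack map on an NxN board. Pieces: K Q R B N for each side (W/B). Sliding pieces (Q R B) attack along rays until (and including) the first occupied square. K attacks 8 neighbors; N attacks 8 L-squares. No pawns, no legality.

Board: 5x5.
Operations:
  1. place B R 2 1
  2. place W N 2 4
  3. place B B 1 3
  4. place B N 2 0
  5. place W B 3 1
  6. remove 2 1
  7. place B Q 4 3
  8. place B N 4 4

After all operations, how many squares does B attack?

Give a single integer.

Op 1: place BR@(2,1)
Op 2: place WN@(2,4)
Op 3: place BB@(1,3)
Op 4: place BN@(2,0)
Op 5: place WB@(3,1)
Op 6: remove (2,1)
Op 7: place BQ@(4,3)
Op 8: place BN@(4,4)
Per-piece attacks for B:
  BB@(1,3): attacks (2,4) (2,2) (3,1) (0,4) (0,2) [ray(1,1) blocked at (2,4); ray(1,-1) blocked at (3,1)]
  BN@(2,0): attacks (3,2) (4,1) (1,2) (0,1)
  BQ@(4,3): attacks (4,4) (4,2) (4,1) (4,0) (3,3) (2,3) (1,3) (3,4) (3,2) (2,1) (1,0) [ray(0,1) blocked at (4,4); ray(-1,0) blocked at (1,3)]
  BN@(4,4): attacks (3,2) (2,3)
Union (18 distinct): (0,1) (0,2) (0,4) (1,0) (1,2) (1,3) (2,1) (2,2) (2,3) (2,4) (3,1) (3,2) (3,3) (3,4) (4,0) (4,1) (4,2) (4,4)

Answer: 18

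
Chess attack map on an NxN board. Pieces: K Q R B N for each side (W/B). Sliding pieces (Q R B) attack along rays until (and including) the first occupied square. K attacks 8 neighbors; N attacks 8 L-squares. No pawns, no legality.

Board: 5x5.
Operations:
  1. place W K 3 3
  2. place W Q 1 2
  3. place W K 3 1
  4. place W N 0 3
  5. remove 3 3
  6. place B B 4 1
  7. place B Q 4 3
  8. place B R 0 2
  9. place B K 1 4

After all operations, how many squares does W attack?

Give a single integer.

Answer: 18

Derivation:
Op 1: place WK@(3,3)
Op 2: place WQ@(1,2)
Op 3: place WK@(3,1)
Op 4: place WN@(0,3)
Op 5: remove (3,3)
Op 6: place BB@(4,1)
Op 7: place BQ@(4,3)
Op 8: place BR@(0,2)
Op 9: place BK@(1,4)
Per-piece attacks for W:
  WN@(0,3): attacks (2,4) (1,1) (2,2)
  WQ@(1,2): attacks (1,3) (1,4) (1,1) (1,0) (2,2) (3,2) (4,2) (0,2) (2,3) (3,4) (2,1) (3,0) (0,3) (0,1) [ray(0,1) blocked at (1,4); ray(-1,0) blocked at (0,2); ray(-1,1) blocked at (0,3)]
  WK@(3,1): attacks (3,2) (3,0) (4,1) (2,1) (4,2) (4,0) (2,2) (2,0)
Union (18 distinct): (0,1) (0,2) (0,3) (1,0) (1,1) (1,3) (1,4) (2,0) (2,1) (2,2) (2,3) (2,4) (3,0) (3,2) (3,4) (4,0) (4,1) (4,2)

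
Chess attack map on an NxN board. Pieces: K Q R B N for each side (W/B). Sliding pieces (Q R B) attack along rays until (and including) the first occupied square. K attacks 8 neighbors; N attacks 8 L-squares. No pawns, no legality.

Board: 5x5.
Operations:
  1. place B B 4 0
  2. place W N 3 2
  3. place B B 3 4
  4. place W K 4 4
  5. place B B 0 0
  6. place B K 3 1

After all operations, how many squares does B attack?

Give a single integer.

Op 1: place BB@(4,0)
Op 2: place WN@(3,2)
Op 3: place BB@(3,4)
Op 4: place WK@(4,4)
Op 5: place BB@(0,0)
Op 6: place BK@(3,1)
Per-piece attacks for B:
  BB@(0,0): attacks (1,1) (2,2) (3,3) (4,4) [ray(1,1) blocked at (4,4)]
  BK@(3,1): attacks (3,2) (3,0) (4,1) (2,1) (4,2) (4,0) (2,2) (2,0)
  BB@(3,4): attacks (4,3) (2,3) (1,2) (0,1)
  BB@(4,0): attacks (3,1) [ray(-1,1) blocked at (3,1)]
Union (16 distinct): (0,1) (1,1) (1,2) (2,0) (2,1) (2,2) (2,3) (3,0) (3,1) (3,2) (3,3) (4,0) (4,1) (4,2) (4,3) (4,4)

Answer: 16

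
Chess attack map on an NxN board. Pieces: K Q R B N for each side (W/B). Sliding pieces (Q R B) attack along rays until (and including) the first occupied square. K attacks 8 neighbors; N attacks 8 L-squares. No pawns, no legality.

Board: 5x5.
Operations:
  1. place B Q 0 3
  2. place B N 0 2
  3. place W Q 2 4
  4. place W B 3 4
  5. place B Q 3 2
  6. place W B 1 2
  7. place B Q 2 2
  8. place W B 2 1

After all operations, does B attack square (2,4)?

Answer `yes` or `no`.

Op 1: place BQ@(0,3)
Op 2: place BN@(0,2)
Op 3: place WQ@(2,4)
Op 4: place WB@(3,4)
Op 5: place BQ@(3,2)
Op 6: place WB@(1,2)
Op 7: place BQ@(2,2)
Op 8: place WB@(2,1)
Per-piece attacks for B:
  BN@(0,2): attacks (1,4) (2,3) (1,0) (2,1)
  BQ@(0,3): attacks (0,4) (0,2) (1,3) (2,3) (3,3) (4,3) (1,4) (1,2) [ray(0,-1) blocked at (0,2); ray(1,-1) blocked at (1,2)]
  BQ@(2,2): attacks (2,3) (2,4) (2,1) (3,2) (1,2) (3,3) (4,4) (3,1) (4,0) (1,3) (0,4) (1,1) (0,0) [ray(0,1) blocked at (2,4); ray(0,-1) blocked at (2,1); ray(1,0) blocked at (3,2); ray(-1,0) blocked at (1,2)]
  BQ@(3,2): attacks (3,3) (3,4) (3,1) (3,0) (4,2) (2,2) (4,3) (4,1) (2,3) (1,4) (2,1) [ray(0,1) blocked at (3,4); ray(-1,0) blocked at (2,2); ray(-1,-1) blocked at (2,1)]
B attacks (2,4): yes

Answer: yes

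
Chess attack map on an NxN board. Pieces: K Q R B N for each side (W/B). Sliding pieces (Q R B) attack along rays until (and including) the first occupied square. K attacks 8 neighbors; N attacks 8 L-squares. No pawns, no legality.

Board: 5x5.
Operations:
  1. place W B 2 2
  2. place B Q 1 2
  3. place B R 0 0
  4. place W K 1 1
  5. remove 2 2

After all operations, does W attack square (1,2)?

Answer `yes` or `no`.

Op 1: place WB@(2,2)
Op 2: place BQ@(1,2)
Op 3: place BR@(0,0)
Op 4: place WK@(1,1)
Op 5: remove (2,2)
Per-piece attacks for W:
  WK@(1,1): attacks (1,2) (1,0) (2,1) (0,1) (2,2) (2,0) (0,2) (0,0)
W attacks (1,2): yes

Answer: yes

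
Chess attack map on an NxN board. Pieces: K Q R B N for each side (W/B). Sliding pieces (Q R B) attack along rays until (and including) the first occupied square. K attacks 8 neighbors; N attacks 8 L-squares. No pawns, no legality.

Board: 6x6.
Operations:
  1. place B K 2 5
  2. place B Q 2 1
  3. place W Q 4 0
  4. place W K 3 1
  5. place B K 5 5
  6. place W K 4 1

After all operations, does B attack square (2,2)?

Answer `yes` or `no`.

Answer: yes

Derivation:
Op 1: place BK@(2,5)
Op 2: place BQ@(2,1)
Op 3: place WQ@(4,0)
Op 4: place WK@(3,1)
Op 5: place BK@(5,5)
Op 6: place WK@(4,1)
Per-piece attacks for B:
  BQ@(2,1): attacks (2,2) (2,3) (2,4) (2,5) (2,0) (3,1) (1,1) (0,1) (3,2) (4,3) (5,4) (3,0) (1,2) (0,3) (1,0) [ray(0,1) blocked at (2,5); ray(1,0) blocked at (3,1)]
  BK@(2,5): attacks (2,4) (3,5) (1,5) (3,4) (1,4)
  BK@(5,5): attacks (5,4) (4,5) (4,4)
B attacks (2,2): yes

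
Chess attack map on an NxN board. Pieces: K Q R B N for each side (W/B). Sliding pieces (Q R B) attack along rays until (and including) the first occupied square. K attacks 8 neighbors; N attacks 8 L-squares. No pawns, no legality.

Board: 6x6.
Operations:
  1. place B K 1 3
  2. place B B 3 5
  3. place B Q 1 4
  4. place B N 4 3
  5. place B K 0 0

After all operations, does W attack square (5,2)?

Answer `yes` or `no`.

Answer: no

Derivation:
Op 1: place BK@(1,3)
Op 2: place BB@(3,5)
Op 3: place BQ@(1,4)
Op 4: place BN@(4,3)
Op 5: place BK@(0,0)
Per-piece attacks for W:
W attacks (5,2): no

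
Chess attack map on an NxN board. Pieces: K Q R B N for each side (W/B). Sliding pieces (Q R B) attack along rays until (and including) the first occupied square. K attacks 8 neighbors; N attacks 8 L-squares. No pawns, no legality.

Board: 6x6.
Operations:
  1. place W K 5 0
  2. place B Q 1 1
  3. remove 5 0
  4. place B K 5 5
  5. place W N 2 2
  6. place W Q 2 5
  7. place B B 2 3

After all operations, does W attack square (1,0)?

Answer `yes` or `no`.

Answer: yes

Derivation:
Op 1: place WK@(5,0)
Op 2: place BQ@(1,1)
Op 3: remove (5,0)
Op 4: place BK@(5,5)
Op 5: place WN@(2,2)
Op 6: place WQ@(2,5)
Op 7: place BB@(2,3)
Per-piece attacks for W:
  WN@(2,2): attacks (3,4) (4,3) (1,4) (0,3) (3,0) (4,1) (1,0) (0,1)
  WQ@(2,5): attacks (2,4) (2,3) (3,5) (4,5) (5,5) (1,5) (0,5) (3,4) (4,3) (5,2) (1,4) (0,3) [ray(0,-1) blocked at (2,3); ray(1,0) blocked at (5,5)]
W attacks (1,0): yes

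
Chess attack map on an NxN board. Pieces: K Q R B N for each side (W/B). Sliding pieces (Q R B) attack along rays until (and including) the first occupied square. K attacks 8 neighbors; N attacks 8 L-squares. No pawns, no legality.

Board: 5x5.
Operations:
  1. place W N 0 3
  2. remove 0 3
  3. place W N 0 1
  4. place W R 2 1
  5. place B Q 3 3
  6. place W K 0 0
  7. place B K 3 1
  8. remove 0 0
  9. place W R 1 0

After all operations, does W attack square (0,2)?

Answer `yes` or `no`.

Op 1: place WN@(0,3)
Op 2: remove (0,3)
Op 3: place WN@(0,1)
Op 4: place WR@(2,1)
Op 5: place BQ@(3,3)
Op 6: place WK@(0,0)
Op 7: place BK@(3,1)
Op 8: remove (0,0)
Op 9: place WR@(1,0)
Per-piece attacks for W:
  WN@(0,1): attacks (1,3) (2,2) (2,0)
  WR@(1,0): attacks (1,1) (1,2) (1,3) (1,4) (2,0) (3,0) (4,0) (0,0)
  WR@(2,1): attacks (2,2) (2,3) (2,4) (2,0) (3,1) (1,1) (0,1) [ray(1,0) blocked at (3,1); ray(-1,0) blocked at (0,1)]
W attacks (0,2): no

Answer: no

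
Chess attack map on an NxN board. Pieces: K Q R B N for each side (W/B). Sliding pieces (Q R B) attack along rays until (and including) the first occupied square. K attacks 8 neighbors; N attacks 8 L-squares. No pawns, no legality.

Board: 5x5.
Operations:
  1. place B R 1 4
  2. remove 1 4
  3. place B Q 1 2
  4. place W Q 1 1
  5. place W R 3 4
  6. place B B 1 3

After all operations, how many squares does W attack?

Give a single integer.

Answer: 17

Derivation:
Op 1: place BR@(1,4)
Op 2: remove (1,4)
Op 3: place BQ@(1,2)
Op 4: place WQ@(1,1)
Op 5: place WR@(3,4)
Op 6: place BB@(1,3)
Per-piece attacks for W:
  WQ@(1,1): attacks (1,2) (1,0) (2,1) (3,1) (4,1) (0,1) (2,2) (3,3) (4,4) (2,0) (0,2) (0,0) [ray(0,1) blocked at (1,2)]
  WR@(3,4): attacks (3,3) (3,2) (3,1) (3,0) (4,4) (2,4) (1,4) (0,4)
Union (17 distinct): (0,0) (0,1) (0,2) (0,4) (1,0) (1,2) (1,4) (2,0) (2,1) (2,2) (2,4) (3,0) (3,1) (3,2) (3,3) (4,1) (4,4)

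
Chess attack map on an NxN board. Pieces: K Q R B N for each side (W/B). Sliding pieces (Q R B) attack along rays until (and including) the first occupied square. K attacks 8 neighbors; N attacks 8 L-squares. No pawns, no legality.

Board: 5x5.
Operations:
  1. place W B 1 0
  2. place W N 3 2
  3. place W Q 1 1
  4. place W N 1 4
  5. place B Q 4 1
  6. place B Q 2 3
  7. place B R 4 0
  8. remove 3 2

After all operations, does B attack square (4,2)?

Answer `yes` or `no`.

Op 1: place WB@(1,0)
Op 2: place WN@(3,2)
Op 3: place WQ@(1,1)
Op 4: place WN@(1,4)
Op 5: place BQ@(4,1)
Op 6: place BQ@(2,3)
Op 7: place BR@(4,0)
Op 8: remove (3,2)
Per-piece attacks for B:
  BQ@(2,3): attacks (2,4) (2,2) (2,1) (2,0) (3,3) (4,3) (1,3) (0,3) (3,4) (3,2) (4,1) (1,4) (1,2) (0,1) [ray(1,-1) blocked at (4,1); ray(-1,1) blocked at (1,4)]
  BR@(4,0): attacks (4,1) (3,0) (2,0) (1,0) [ray(0,1) blocked at (4,1); ray(-1,0) blocked at (1,0)]
  BQ@(4,1): attacks (4,2) (4,3) (4,4) (4,0) (3,1) (2,1) (1,1) (3,2) (2,3) (3,0) [ray(0,-1) blocked at (4,0); ray(-1,0) blocked at (1,1); ray(-1,1) blocked at (2,3)]
B attacks (4,2): yes

Answer: yes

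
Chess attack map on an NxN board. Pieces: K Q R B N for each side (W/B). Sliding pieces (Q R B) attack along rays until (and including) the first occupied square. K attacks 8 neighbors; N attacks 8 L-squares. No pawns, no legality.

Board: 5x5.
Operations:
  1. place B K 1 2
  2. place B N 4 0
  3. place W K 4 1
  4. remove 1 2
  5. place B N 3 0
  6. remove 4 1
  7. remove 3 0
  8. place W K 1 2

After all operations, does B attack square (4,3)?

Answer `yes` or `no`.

Op 1: place BK@(1,2)
Op 2: place BN@(4,0)
Op 3: place WK@(4,1)
Op 4: remove (1,2)
Op 5: place BN@(3,0)
Op 6: remove (4,1)
Op 7: remove (3,0)
Op 8: place WK@(1,2)
Per-piece attacks for B:
  BN@(4,0): attacks (3,2) (2,1)
B attacks (4,3): no

Answer: no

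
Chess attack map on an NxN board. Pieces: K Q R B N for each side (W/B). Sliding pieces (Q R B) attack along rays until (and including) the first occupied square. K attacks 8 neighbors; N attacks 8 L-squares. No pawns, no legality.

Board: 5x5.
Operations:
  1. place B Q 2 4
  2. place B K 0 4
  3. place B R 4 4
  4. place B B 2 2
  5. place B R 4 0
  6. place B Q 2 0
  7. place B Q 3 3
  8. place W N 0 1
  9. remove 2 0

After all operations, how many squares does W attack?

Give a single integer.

Op 1: place BQ@(2,4)
Op 2: place BK@(0,4)
Op 3: place BR@(4,4)
Op 4: place BB@(2,2)
Op 5: place BR@(4,0)
Op 6: place BQ@(2,0)
Op 7: place BQ@(3,3)
Op 8: place WN@(0,1)
Op 9: remove (2,0)
Per-piece attacks for W:
  WN@(0,1): attacks (1,3) (2,2) (2,0)
Union (3 distinct): (1,3) (2,0) (2,2)

Answer: 3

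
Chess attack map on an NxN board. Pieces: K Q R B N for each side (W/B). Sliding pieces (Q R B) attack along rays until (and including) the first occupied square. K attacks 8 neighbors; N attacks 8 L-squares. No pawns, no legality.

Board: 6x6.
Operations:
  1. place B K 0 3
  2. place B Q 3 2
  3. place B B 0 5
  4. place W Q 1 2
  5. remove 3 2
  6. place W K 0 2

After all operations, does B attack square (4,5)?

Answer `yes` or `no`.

Op 1: place BK@(0,3)
Op 2: place BQ@(3,2)
Op 3: place BB@(0,5)
Op 4: place WQ@(1,2)
Op 5: remove (3,2)
Op 6: place WK@(0,2)
Per-piece attacks for B:
  BK@(0,3): attacks (0,4) (0,2) (1,3) (1,4) (1,2)
  BB@(0,5): attacks (1,4) (2,3) (3,2) (4,1) (5,0)
B attacks (4,5): no

Answer: no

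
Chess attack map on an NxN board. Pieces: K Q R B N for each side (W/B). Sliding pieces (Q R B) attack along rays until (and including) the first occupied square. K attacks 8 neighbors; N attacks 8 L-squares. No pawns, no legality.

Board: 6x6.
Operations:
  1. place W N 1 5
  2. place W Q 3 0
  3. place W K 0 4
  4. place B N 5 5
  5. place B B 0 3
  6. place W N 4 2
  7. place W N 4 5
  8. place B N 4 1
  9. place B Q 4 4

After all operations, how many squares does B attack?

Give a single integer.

Op 1: place WN@(1,5)
Op 2: place WQ@(3,0)
Op 3: place WK@(0,4)
Op 4: place BN@(5,5)
Op 5: place BB@(0,3)
Op 6: place WN@(4,2)
Op 7: place WN@(4,5)
Op 8: place BN@(4,1)
Op 9: place BQ@(4,4)
Per-piece attacks for B:
  BB@(0,3): attacks (1,4) (2,5) (1,2) (2,1) (3,0) [ray(1,-1) blocked at (3,0)]
  BN@(4,1): attacks (5,3) (3,3) (2,2) (2,0)
  BQ@(4,4): attacks (4,5) (4,3) (4,2) (5,4) (3,4) (2,4) (1,4) (0,4) (5,5) (5,3) (3,5) (3,3) (2,2) (1,1) (0,0) [ray(0,1) blocked at (4,5); ray(0,-1) blocked at (4,2); ray(-1,0) blocked at (0,4); ray(1,1) blocked at (5,5)]
  BN@(5,5): attacks (4,3) (3,4)
Union (20 distinct): (0,0) (0,4) (1,1) (1,2) (1,4) (2,0) (2,1) (2,2) (2,4) (2,5) (3,0) (3,3) (3,4) (3,5) (4,2) (4,3) (4,5) (5,3) (5,4) (5,5)

Answer: 20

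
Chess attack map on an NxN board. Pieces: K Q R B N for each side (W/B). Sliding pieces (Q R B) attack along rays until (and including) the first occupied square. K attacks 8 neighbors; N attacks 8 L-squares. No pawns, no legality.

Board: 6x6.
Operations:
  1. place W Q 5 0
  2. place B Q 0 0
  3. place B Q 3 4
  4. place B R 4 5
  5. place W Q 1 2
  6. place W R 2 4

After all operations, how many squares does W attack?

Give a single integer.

Answer: 27

Derivation:
Op 1: place WQ@(5,0)
Op 2: place BQ@(0,0)
Op 3: place BQ@(3,4)
Op 4: place BR@(4,5)
Op 5: place WQ@(1,2)
Op 6: place WR@(2,4)
Per-piece attacks for W:
  WQ@(1,2): attacks (1,3) (1,4) (1,5) (1,1) (1,0) (2,2) (3,2) (4,2) (5,2) (0,2) (2,3) (3,4) (2,1) (3,0) (0,3) (0,1) [ray(1,1) blocked at (3,4)]
  WR@(2,4): attacks (2,5) (2,3) (2,2) (2,1) (2,0) (3,4) (1,4) (0,4) [ray(1,0) blocked at (3,4)]
  WQ@(5,0): attacks (5,1) (5,2) (5,3) (5,4) (5,5) (4,0) (3,0) (2,0) (1,0) (0,0) (4,1) (3,2) (2,3) (1,4) (0,5) [ray(-1,0) blocked at (0,0)]
Union (27 distinct): (0,0) (0,1) (0,2) (0,3) (0,4) (0,5) (1,0) (1,1) (1,3) (1,4) (1,5) (2,0) (2,1) (2,2) (2,3) (2,5) (3,0) (3,2) (3,4) (4,0) (4,1) (4,2) (5,1) (5,2) (5,3) (5,4) (5,5)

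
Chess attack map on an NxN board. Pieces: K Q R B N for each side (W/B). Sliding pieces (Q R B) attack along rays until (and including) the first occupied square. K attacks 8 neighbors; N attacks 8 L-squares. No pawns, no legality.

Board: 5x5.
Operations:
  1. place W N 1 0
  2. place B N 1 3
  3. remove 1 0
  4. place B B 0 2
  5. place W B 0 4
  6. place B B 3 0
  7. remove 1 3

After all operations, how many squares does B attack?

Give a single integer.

Op 1: place WN@(1,0)
Op 2: place BN@(1,3)
Op 3: remove (1,0)
Op 4: place BB@(0,2)
Op 5: place WB@(0,4)
Op 6: place BB@(3,0)
Op 7: remove (1,3)
Per-piece attacks for B:
  BB@(0,2): attacks (1,3) (2,4) (1,1) (2,0)
  BB@(3,0): attacks (4,1) (2,1) (1,2) (0,3)
Union (8 distinct): (0,3) (1,1) (1,2) (1,3) (2,0) (2,1) (2,4) (4,1)

Answer: 8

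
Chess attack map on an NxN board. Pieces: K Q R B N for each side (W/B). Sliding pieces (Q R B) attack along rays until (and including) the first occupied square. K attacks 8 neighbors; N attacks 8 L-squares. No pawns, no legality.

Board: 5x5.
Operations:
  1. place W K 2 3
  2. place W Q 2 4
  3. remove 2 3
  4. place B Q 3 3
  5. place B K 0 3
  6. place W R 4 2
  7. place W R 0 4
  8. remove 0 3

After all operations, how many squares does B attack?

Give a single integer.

Op 1: place WK@(2,3)
Op 2: place WQ@(2,4)
Op 3: remove (2,3)
Op 4: place BQ@(3,3)
Op 5: place BK@(0,3)
Op 6: place WR@(4,2)
Op 7: place WR@(0,4)
Op 8: remove (0,3)
Per-piece attacks for B:
  BQ@(3,3): attacks (3,4) (3,2) (3,1) (3,0) (4,3) (2,3) (1,3) (0,3) (4,4) (4,2) (2,4) (2,2) (1,1) (0,0) [ray(1,-1) blocked at (4,2); ray(-1,1) blocked at (2,4)]
Union (14 distinct): (0,0) (0,3) (1,1) (1,3) (2,2) (2,3) (2,4) (3,0) (3,1) (3,2) (3,4) (4,2) (4,3) (4,4)

Answer: 14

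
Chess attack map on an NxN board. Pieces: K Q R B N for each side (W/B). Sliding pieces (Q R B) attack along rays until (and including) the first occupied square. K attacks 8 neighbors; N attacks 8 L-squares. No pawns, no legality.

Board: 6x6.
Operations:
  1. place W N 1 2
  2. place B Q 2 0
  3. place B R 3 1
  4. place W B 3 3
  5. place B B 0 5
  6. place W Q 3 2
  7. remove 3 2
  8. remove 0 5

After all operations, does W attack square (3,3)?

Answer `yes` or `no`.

Op 1: place WN@(1,2)
Op 2: place BQ@(2,0)
Op 3: place BR@(3,1)
Op 4: place WB@(3,3)
Op 5: place BB@(0,5)
Op 6: place WQ@(3,2)
Op 7: remove (3,2)
Op 8: remove (0,5)
Per-piece attacks for W:
  WN@(1,2): attacks (2,4) (3,3) (0,4) (2,0) (3,1) (0,0)
  WB@(3,3): attacks (4,4) (5,5) (4,2) (5,1) (2,4) (1,5) (2,2) (1,1) (0,0)
W attacks (3,3): yes

Answer: yes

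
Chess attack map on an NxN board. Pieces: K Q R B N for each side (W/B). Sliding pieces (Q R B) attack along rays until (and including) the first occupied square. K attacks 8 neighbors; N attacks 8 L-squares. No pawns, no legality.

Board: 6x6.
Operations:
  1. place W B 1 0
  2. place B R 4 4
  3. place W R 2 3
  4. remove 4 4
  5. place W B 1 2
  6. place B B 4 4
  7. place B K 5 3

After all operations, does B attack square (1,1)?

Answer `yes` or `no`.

Answer: yes

Derivation:
Op 1: place WB@(1,0)
Op 2: place BR@(4,4)
Op 3: place WR@(2,3)
Op 4: remove (4,4)
Op 5: place WB@(1,2)
Op 6: place BB@(4,4)
Op 7: place BK@(5,3)
Per-piece attacks for B:
  BB@(4,4): attacks (5,5) (5,3) (3,5) (3,3) (2,2) (1,1) (0,0) [ray(1,-1) blocked at (5,3)]
  BK@(5,3): attacks (5,4) (5,2) (4,3) (4,4) (4,2)
B attacks (1,1): yes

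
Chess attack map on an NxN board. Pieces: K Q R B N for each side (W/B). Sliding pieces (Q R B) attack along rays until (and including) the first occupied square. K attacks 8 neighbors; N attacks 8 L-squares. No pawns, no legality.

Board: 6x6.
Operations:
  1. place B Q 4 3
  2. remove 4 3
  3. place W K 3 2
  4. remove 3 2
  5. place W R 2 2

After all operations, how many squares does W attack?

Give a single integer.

Op 1: place BQ@(4,3)
Op 2: remove (4,3)
Op 3: place WK@(3,2)
Op 4: remove (3,2)
Op 5: place WR@(2,2)
Per-piece attacks for W:
  WR@(2,2): attacks (2,3) (2,4) (2,5) (2,1) (2,0) (3,2) (4,2) (5,2) (1,2) (0,2)
Union (10 distinct): (0,2) (1,2) (2,0) (2,1) (2,3) (2,4) (2,5) (3,2) (4,2) (5,2)

Answer: 10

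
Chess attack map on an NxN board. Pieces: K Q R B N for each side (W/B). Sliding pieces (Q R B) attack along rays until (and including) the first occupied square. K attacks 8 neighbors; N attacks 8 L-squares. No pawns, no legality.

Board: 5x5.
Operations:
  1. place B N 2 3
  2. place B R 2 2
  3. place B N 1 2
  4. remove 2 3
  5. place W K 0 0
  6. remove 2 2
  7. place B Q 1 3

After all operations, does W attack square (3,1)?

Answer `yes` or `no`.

Answer: no

Derivation:
Op 1: place BN@(2,3)
Op 2: place BR@(2,2)
Op 3: place BN@(1,2)
Op 4: remove (2,3)
Op 5: place WK@(0,0)
Op 6: remove (2,2)
Op 7: place BQ@(1,3)
Per-piece attacks for W:
  WK@(0,0): attacks (0,1) (1,0) (1,1)
W attacks (3,1): no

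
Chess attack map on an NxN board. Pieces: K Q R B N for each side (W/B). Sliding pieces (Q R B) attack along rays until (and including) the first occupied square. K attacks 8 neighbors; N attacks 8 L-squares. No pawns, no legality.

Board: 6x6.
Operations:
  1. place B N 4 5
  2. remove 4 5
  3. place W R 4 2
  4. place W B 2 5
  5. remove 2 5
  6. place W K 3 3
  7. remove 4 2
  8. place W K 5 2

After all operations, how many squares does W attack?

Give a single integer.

Answer: 11

Derivation:
Op 1: place BN@(4,5)
Op 2: remove (4,5)
Op 3: place WR@(4,2)
Op 4: place WB@(2,5)
Op 5: remove (2,5)
Op 6: place WK@(3,3)
Op 7: remove (4,2)
Op 8: place WK@(5,2)
Per-piece attacks for W:
  WK@(3,3): attacks (3,4) (3,2) (4,3) (2,3) (4,4) (4,2) (2,4) (2,2)
  WK@(5,2): attacks (5,3) (5,1) (4,2) (4,3) (4,1)
Union (11 distinct): (2,2) (2,3) (2,4) (3,2) (3,4) (4,1) (4,2) (4,3) (4,4) (5,1) (5,3)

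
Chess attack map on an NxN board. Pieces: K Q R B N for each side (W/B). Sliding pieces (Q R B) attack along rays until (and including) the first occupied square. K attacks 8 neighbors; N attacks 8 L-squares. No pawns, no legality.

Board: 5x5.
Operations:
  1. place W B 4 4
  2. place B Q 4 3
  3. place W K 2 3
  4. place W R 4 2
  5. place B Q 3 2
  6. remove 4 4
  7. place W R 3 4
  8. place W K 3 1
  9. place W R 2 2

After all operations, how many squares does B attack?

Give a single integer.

Answer: 12

Derivation:
Op 1: place WB@(4,4)
Op 2: place BQ@(4,3)
Op 3: place WK@(2,3)
Op 4: place WR@(4,2)
Op 5: place BQ@(3,2)
Op 6: remove (4,4)
Op 7: place WR@(3,4)
Op 8: place WK@(3,1)
Op 9: place WR@(2,2)
Per-piece attacks for B:
  BQ@(3,2): attacks (3,3) (3,4) (3,1) (4,2) (2,2) (4,3) (4,1) (2,3) (2,1) (1,0) [ray(0,1) blocked at (3,4); ray(0,-1) blocked at (3,1); ray(1,0) blocked at (4,2); ray(-1,0) blocked at (2,2); ray(1,1) blocked at (4,3); ray(-1,1) blocked at (2,3)]
  BQ@(4,3): attacks (4,4) (4,2) (3,3) (2,3) (3,4) (3,2) [ray(0,-1) blocked at (4,2); ray(-1,0) blocked at (2,3); ray(-1,1) blocked at (3,4); ray(-1,-1) blocked at (3,2)]
Union (12 distinct): (1,0) (2,1) (2,2) (2,3) (3,1) (3,2) (3,3) (3,4) (4,1) (4,2) (4,3) (4,4)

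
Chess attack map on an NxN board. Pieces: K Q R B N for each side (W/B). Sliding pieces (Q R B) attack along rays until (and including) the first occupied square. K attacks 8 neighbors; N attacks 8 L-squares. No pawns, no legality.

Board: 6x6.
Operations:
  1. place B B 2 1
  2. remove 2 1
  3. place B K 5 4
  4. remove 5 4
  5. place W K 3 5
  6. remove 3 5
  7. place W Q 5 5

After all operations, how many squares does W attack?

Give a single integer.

Answer: 15

Derivation:
Op 1: place BB@(2,1)
Op 2: remove (2,1)
Op 3: place BK@(5,4)
Op 4: remove (5,4)
Op 5: place WK@(3,5)
Op 6: remove (3,5)
Op 7: place WQ@(5,5)
Per-piece attacks for W:
  WQ@(5,5): attacks (5,4) (5,3) (5,2) (5,1) (5,0) (4,5) (3,5) (2,5) (1,5) (0,5) (4,4) (3,3) (2,2) (1,1) (0,0)
Union (15 distinct): (0,0) (0,5) (1,1) (1,5) (2,2) (2,5) (3,3) (3,5) (4,4) (4,5) (5,0) (5,1) (5,2) (5,3) (5,4)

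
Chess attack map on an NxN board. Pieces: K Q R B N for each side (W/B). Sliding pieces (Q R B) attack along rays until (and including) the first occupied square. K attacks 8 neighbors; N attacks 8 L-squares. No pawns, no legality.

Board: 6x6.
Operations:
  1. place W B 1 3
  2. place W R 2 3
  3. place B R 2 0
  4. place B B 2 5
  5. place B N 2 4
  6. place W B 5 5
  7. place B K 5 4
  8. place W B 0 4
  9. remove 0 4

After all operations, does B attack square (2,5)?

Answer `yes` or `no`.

Op 1: place WB@(1,3)
Op 2: place WR@(2,3)
Op 3: place BR@(2,0)
Op 4: place BB@(2,5)
Op 5: place BN@(2,4)
Op 6: place WB@(5,5)
Op 7: place BK@(5,4)
Op 8: place WB@(0,4)
Op 9: remove (0,4)
Per-piece attacks for B:
  BR@(2,0): attacks (2,1) (2,2) (2,3) (3,0) (4,0) (5,0) (1,0) (0,0) [ray(0,1) blocked at (2,3)]
  BN@(2,4): attacks (4,5) (0,5) (3,2) (4,3) (1,2) (0,3)
  BB@(2,5): attacks (3,4) (4,3) (5,2) (1,4) (0,3)
  BK@(5,4): attacks (5,5) (5,3) (4,4) (4,5) (4,3)
B attacks (2,5): no

Answer: no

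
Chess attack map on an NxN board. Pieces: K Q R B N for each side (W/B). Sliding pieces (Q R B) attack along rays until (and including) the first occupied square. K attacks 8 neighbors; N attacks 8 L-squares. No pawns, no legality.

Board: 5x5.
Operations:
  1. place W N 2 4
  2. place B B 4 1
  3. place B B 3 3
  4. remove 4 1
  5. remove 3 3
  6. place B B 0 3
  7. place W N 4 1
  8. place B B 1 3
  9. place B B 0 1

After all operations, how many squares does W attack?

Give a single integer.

Op 1: place WN@(2,4)
Op 2: place BB@(4,1)
Op 3: place BB@(3,3)
Op 4: remove (4,1)
Op 5: remove (3,3)
Op 6: place BB@(0,3)
Op 7: place WN@(4,1)
Op 8: place BB@(1,3)
Op 9: place BB@(0,1)
Per-piece attacks for W:
  WN@(2,4): attacks (3,2) (4,3) (1,2) (0,3)
  WN@(4,1): attacks (3,3) (2,2) (2,0)
Union (7 distinct): (0,3) (1,2) (2,0) (2,2) (3,2) (3,3) (4,3)

Answer: 7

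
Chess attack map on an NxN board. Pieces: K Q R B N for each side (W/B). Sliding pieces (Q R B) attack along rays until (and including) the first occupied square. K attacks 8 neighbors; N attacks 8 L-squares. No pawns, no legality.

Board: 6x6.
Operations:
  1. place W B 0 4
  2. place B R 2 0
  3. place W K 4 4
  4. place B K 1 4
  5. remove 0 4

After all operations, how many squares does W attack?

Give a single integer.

Op 1: place WB@(0,4)
Op 2: place BR@(2,0)
Op 3: place WK@(4,4)
Op 4: place BK@(1,4)
Op 5: remove (0,4)
Per-piece attacks for W:
  WK@(4,4): attacks (4,5) (4,3) (5,4) (3,4) (5,5) (5,3) (3,5) (3,3)
Union (8 distinct): (3,3) (3,4) (3,5) (4,3) (4,5) (5,3) (5,4) (5,5)

Answer: 8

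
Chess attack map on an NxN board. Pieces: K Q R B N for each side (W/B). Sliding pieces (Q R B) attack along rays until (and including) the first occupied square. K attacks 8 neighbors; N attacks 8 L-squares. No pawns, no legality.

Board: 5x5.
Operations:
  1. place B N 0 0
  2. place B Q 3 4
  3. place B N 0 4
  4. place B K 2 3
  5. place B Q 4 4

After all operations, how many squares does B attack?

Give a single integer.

Op 1: place BN@(0,0)
Op 2: place BQ@(3,4)
Op 3: place BN@(0,4)
Op 4: place BK@(2,3)
Op 5: place BQ@(4,4)
Per-piece attacks for B:
  BN@(0,0): attacks (1,2) (2,1)
  BN@(0,4): attacks (1,2) (2,3)
  BK@(2,3): attacks (2,4) (2,2) (3,3) (1,3) (3,4) (3,2) (1,4) (1,2)
  BQ@(3,4): attacks (3,3) (3,2) (3,1) (3,0) (4,4) (2,4) (1,4) (0,4) (4,3) (2,3) [ray(1,0) blocked at (4,4); ray(-1,0) blocked at (0,4); ray(-1,-1) blocked at (2,3)]
  BQ@(4,4): attacks (4,3) (4,2) (4,1) (4,0) (3,4) (3,3) (2,2) (1,1) (0,0) [ray(-1,0) blocked at (3,4); ray(-1,-1) blocked at (0,0)]
Union (20 distinct): (0,0) (0,4) (1,1) (1,2) (1,3) (1,4) (2,1) (2,2) (2,3) (2,4) (3,0) (3,1) (3,2) (3,3) (3,4) (4,0) (4,1) (4,2) (4,3) (4,4)

Answer: 20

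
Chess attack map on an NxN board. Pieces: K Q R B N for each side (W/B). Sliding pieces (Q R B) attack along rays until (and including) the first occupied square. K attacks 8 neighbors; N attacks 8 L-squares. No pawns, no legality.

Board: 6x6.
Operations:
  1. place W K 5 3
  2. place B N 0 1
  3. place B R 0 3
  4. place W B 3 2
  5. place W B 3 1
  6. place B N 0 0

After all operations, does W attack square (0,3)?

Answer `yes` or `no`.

Answer: no

Derivation:
Op 1: place WK@(5,3)
Op 2: place BN@(0,1)
Op 3: place BR@(0,3)
Op 4: place WB@(3,2)
Op 5: place WB@(3,1)
Op 6: place BN@(0,0)
Per-piece attacks for W:
  WB@(3,1): attacks (4,2) (5,3) (4,0) (2,2) (1,3) (0,4) (2,0) [ray(1,1) blocked at (5,3)]
  WB@(3,2): attacks (4,3) (5,4) (4,1) (5,0) (2,3) (1,4) (0,5) (2,1) (1,0)
  WK@(5,3): attacks (5,4) (5,2) (4,3) (4,4) (4,2)
W attacks (0,3): no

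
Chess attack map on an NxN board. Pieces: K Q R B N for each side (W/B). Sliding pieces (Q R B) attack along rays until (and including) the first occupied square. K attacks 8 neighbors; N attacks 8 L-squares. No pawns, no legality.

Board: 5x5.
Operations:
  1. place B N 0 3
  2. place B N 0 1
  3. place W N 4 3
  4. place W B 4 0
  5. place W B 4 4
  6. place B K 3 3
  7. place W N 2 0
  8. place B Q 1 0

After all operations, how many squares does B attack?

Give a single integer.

Op 1: place BN@(0,3)
Op 2: place BN@(0,1)
Op 3: place WN@(4,3)
Op 4: place WB@(4,0)
Op 5: place WB@(4,4)
Op 6: place BK@(3,3)
Op 7: place WN@(2,0)
Op 8: place BQ@(1,0)
Per-piece attacks for B:
  BN@(0,1): attacks (1,3) (2,2) (2,0)
  BN@(0,3): attacks (2,4) (1,1) (2,2)
  BQ@(1,0): attacks (1,1) (1,2) (1,3) (1,4) (2,0) (0,0) (2,1) (3,2) (4,3) (0,1) [ray(1,0) blocked at (2,0); ray(1,1) blocked at (4,3); ray(-1,1) blocked at (0,1)]
  BK@(3,3): attacks (3,4) (3,2) (4,3) (2,3) (4,4) (4,2) (2,4) (2,2)
Union (16 distinct): (0,0) (0,1) (1,1) (1,2) (1,3) (1,4) (2,0) (2,1) (2,2) (2,3) (2,4) (3,2) (3,4) (4,2) (4,3) (4,4)

Answer: 16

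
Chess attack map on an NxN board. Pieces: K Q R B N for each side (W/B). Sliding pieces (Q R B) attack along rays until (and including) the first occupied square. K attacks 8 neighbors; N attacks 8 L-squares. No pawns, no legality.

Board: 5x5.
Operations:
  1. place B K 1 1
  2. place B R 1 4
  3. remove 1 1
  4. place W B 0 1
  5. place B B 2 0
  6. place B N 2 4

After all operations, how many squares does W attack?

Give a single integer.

Answer: 4

Derivation:
Op 1: place BK@(1,1)
Op 2: place BR@(1,4)
Op 3: remove (1,1)
Op 4: place WB@(0,1)
Op 5: place BB@(2,0)
Op 6: place BN@(2,4)
Per-piece attacks for W:
  WB@(0,1): attacks (1,2) (2,3) (3,4) (1,0)
Union (4 distinct): (1,0) (1,2) (2,3) (3,4)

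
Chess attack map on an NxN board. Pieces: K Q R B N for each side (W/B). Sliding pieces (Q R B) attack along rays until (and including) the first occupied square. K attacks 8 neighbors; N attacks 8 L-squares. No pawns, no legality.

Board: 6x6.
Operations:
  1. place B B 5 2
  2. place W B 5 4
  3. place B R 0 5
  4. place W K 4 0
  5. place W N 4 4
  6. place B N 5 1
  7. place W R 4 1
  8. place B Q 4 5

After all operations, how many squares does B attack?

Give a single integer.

Op 1: place BB@(5,2)
Op 2: place WB@(5,4)
Op 3: place BR@(0,5)
Op 4: place WK@(4,0)
Op 5: place WN@(4,4)
Op 6: place BN@(5,1)
Op 7: place WR@(4,1)
Op 8: place BQ@(4,5)
Per-piece attacks for B:
  BR@(0,5): attacks (0,4) (0,3) (0,2) (0,1) (0,0) (1,5) (2,5) (3,5) (4,5) [ray(1,0) blocked at (4,5)]
  BQ@(4,5): attacks (4,4) (5,5) (3,5) (2,5) (1,5) (0,5) (5,4) (3,4) (2,3) (1,2) (0,1) [ray(0,-1) blocked at (4,4); ray(-1,0) blocked at (0,5); ray(1,-1) blocked at (5,4)]
  BN@(5,1): attacks (4,3) (3,2) (3,0)
  BB@(5,2): attacks (4,3) (3,4) (2,5) (4,1) [ray(-1,-1) blocked at (4,1)]
Union (20 distinct): (0,0) (0,1) (0,2) (0,3) (0,4) (0,5) (1,2) (1,5) (2,3) (2,5) (3,0) (3,2) (3,4) (3,5) (4,1) (4,3) (4,4) (4,5) (5,4) (5,5)

Answer: 20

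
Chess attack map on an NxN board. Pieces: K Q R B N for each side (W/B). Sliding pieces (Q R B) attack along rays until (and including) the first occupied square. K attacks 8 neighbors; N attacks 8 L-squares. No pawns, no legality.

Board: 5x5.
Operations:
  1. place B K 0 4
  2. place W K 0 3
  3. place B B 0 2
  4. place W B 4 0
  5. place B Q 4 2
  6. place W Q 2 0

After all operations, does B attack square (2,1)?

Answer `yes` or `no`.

Op 1: place BK@(0,4)
Op 2: place WK@(0,3)
Op 3: place BB@(0,2)
Op 4: place WB@(4,0)
Op 5: place BQ@(4,2)
Op 6: place WQ@(2,0)
Per-piece attacks for B:
  BB@(0,2): attacks (1,3) (2,4) (1,1) (2,0) [ray(1,-1) blocked at (2,0)]
  BK@(0,4): attacks (0,3) (1,4) (1,3)
  BQ@(4,2): attacks (4,3) (4,4) (4,1) (4,0) (3,2) (2,2) (1,2) (0,2) (3,3) (2,4) (3,1) (2,0) [ray(0,-1) blocked at (4,0); ray(-1,0) blocked at (0,2); ray(-1,-1) blocked at (2,0)]
B attacks (2,1): no

Answer: no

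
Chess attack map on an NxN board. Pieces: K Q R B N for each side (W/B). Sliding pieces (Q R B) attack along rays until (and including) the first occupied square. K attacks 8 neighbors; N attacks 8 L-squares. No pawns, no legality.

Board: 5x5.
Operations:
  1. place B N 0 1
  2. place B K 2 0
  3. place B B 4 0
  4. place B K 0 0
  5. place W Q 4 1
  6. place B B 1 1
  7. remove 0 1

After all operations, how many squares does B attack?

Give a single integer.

Answer: 14

Derivation:
Op 1: place BN@(0,1)
Op 2: place BK@(2,0)
Op 3: place BB@(4,0)
Op 4: place BK@(0,0)
Op 5: place WQ@(4,1)
Op 6: place BB@(1,1)
Op 7: remove (0,1)
Per-piece attacks for B:
  BK@(0,0): attacks (0,1) (1,0) (1,1)
  BB@(1,1): attacks (2,2) (3,3) (4,4) (2,0) (0,2) (0,0) [ray(1,-1) blocked at (2,0); ray(-1,-1) blocked at (0,0)]
  BK@(2,0): attacks (2,1) (3,0) (1,0) (3,1) (1,1)
  BB@(4,0): attacks (3,1) (2,2) (1,3) (0,4)
Union (14 distinct): (0,0) (0,1) (0,2) (0,4) (1,0) (1,1) (1,3) (2,0) (2,1) (2,2) (3,0) (3,1) (3,3) (4,4)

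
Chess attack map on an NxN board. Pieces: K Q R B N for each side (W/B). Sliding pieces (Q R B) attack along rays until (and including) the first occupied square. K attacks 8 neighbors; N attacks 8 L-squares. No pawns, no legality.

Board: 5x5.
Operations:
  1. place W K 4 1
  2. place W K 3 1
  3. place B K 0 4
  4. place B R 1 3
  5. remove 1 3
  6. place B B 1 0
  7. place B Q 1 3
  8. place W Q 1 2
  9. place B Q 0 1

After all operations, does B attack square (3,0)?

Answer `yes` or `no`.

Op 1: place WK@(4,1)
Op 2: place WK@(3,1)
Op 3: place BK@(0,4)
Op 4: place BR@(1,3)
Op 5: remove (1,3)
Op 6: place BB@(1,0)
Op 7: place BQ@(1,3)
Op 8: place WQ@(1,2)
Op 9: place BQ@(0,1)
Per-piece attacks for B:
  BQ@(0,1): attacks (0,2) (0,3) (0,4) (0,0) (1,1) (2,1) (3,1) (1,2) (1,0) [ray(0,1) blocked at (0,4); ray(1,0) blocked at (3,1); ray(1,1) blocked at (1,2); ray(1,-1) blocked at (1,0)]
  BK@(0,4): attacks (0,3) (1,4) (1,3)
  BB@(1,0): attacks (2,1) (3,2) (4,3) (0,1) [ray(-1,1) blocked at (0,1)]
  BQ@(1,3): attacks (1,4) (1,2) (2,3) (3,3) (4,3) (0,3) (2,4) (2,2) (3,1) (0,4) (0,2) [ray(0,-1) blocked at (1,2); ray(1,-1) blocked at (3,1); ray(-1,1) blocked at (0,4)]
B attacks (3,0): no

Answer: no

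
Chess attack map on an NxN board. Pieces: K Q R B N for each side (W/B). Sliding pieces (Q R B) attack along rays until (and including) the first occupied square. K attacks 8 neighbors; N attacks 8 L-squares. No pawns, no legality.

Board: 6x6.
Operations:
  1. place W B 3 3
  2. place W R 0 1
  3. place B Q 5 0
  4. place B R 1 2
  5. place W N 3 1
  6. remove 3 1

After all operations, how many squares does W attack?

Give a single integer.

Answer: 16

Derivation:
Op 1: place WB@(3,3)
Op 2: place WR@(0,1)
Op 3: place BQ@(5,0)
Op 4: place BR@(1,2)
Op 5: place WN@(3,1)
Op 6: remove (3,1)
Per-piece attacks for W:
  WR@(0,1): attacks (0,2) (0,3) (0,4) (0,5) (0,0) (1,1) (2,1) (3,1) (4,1) (5,1)
  WB@(3,3): attacks (4,4) (5,5) (4,2) (5,1) (2,4) (1,5) (2,2) (1,1) (0,0)
Union (16 distinct): (0,0) (0,2) (0,3) (0,4) (0,5) (1,1) (1,5) (2,1) (2,2) (2,4) (3,1) (4,1) (4,2) (4,4) (5,1) (5,5)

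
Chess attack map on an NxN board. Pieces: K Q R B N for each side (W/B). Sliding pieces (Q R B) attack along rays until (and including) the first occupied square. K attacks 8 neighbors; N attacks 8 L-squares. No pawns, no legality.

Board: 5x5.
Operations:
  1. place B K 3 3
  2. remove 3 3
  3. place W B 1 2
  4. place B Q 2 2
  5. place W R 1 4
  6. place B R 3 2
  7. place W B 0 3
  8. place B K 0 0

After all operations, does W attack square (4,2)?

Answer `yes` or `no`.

Answer: no

Derivation:
Op 1: place BK@(3,3)
Op 2: remove (3,3)
Op 3: place WB@(1,2)
Op 4: place BQ@(2,2)
Op 5: place WR@(1,4)
Op 6: place BR@(3,2)
Op 7: place WB@(0,3)
Op 8: place BK@(0,0)
Per-piece attacks for W:
  WB@(0,3): attacks (1,4) (1,2) [ray(1,1) blocked at (1,4); ray(1,-1) blocked at (1,2)]
  WB@(1,2): attacks (2,3) (3,4) (2,1) (3,0) (0,3) (0,1) [ray(-1,1) blocked at (0,3)]
  WR@(1,4): attacks (1,3) (1,2) (2,4) (3,4) (4,4) (0,4) [ray(0,-1) blocked at (1,2)]
W attacks (4,2): no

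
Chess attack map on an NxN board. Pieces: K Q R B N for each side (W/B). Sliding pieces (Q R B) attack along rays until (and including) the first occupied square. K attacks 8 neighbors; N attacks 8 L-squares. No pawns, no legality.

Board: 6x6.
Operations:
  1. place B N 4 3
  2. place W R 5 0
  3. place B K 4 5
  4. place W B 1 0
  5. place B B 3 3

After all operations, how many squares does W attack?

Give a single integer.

Answer: 13

Derivation:
Op 1: place BN@(4,3)
Op 2: place WR@(5,0)
Op 3: place BK@(4,5)
Op 4: place WB@(1,0)
Op 5: place BB@(3,3)
Per-piece attacks for W:
  WB@(1,0): attacks (2,1) (3,2) (4,3) (0,1) [ray(1,1) blocked at (4,3)]
  WR@(5,0): attacks (5,1) (5,2) (5,3) (5,4) (5,5) (4,0) (3,0) (2,0) (1,0) [ray(-1,0) blocked at (1,0)]
Union (13 distinct): (0,1) (1,0) (2,0) (2,1) (3,0) (3,2) (4,0) (4,3) (5,1) (5,2) (5,3) (5,4) (5,5)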